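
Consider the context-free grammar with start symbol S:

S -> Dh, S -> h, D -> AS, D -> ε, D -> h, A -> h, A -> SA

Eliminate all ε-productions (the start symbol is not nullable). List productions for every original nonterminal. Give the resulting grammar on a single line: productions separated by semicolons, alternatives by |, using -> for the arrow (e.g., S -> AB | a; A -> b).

S -> h | Dh; A -> h | SA; D -> h | AS

Nullable set: {D}.
S -> Dh: D nullable, giving Dh | h.
Drop D -> ε.
Unchanged (no nullable symbols): S -> h; A -> SA; A -> h; D -> AS; D -> h.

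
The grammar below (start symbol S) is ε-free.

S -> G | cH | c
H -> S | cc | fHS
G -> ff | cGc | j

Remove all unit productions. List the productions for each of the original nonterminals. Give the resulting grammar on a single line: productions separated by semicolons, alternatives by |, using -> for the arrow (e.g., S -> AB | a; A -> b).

S -> c | j | cH | ff | cGc; G -> j | ff | cGc; H -> c | j | cH | cc | ff | cGc | fHS

Unit productions: H->S, S->G.
Unit pairs (A ⇒* B via units): (H,G), (H,S), (S,G).
S: inherits non-unit rules of {G, S} → c | cGc | cH | ff | j.
G: inherits non-unit rules of {G} → cGc | ff | j.
H: inherits non-unit rules of {G, H, S} → c | cGc | cH | cc | fHS | ff | j.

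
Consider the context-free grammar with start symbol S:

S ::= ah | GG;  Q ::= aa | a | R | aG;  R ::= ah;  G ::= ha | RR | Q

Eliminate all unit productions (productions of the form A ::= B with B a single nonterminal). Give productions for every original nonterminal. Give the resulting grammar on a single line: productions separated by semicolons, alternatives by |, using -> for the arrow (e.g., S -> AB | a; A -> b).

Unit productions: G->Q, Q->R.
Unit pairs (A ⇒* B via units): (G,Q), (G,R), (Q,R).
S: inherits non-unit rules of {S} → GG | ah.
G: inherits non-unit rules of {G, Q, R} → RR | a | aG | aa | ah | ha.
Q: inherits non-unit rules of {Q, R} → a | aG | aa | ah.
R: inherits non-unit rules of {R} → ah.

S -> GG | ah; G -> a | RR | aG | aa | ah | ha; Q -> a | aG | aa | ah; R -> ah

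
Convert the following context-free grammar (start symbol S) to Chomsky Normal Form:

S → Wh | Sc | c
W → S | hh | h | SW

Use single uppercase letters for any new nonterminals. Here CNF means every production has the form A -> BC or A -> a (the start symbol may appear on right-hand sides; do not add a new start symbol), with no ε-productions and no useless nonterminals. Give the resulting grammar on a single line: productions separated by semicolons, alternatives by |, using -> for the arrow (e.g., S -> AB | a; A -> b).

No ε-productions.
After unit-elimination: S -> c | Sc | Wh; W -> c | h | SW | Sc | Wh | hh.
TERM: introduce A -> c, B -> h and substitute in every rule of length ≥2.

S -> c | SA | WB; A -> c; B -> h; W -> c | h | BB | SA | SW | WB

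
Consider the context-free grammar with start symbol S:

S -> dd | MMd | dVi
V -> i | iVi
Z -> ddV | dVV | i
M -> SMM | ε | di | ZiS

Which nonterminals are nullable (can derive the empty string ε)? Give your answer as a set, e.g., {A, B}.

Directly nullable (have an ε-rule): {M}.
Not nullable: S, V, Z — each has a terminal in every rule's right-hand side or depends on a non-nullable symbol.

{M}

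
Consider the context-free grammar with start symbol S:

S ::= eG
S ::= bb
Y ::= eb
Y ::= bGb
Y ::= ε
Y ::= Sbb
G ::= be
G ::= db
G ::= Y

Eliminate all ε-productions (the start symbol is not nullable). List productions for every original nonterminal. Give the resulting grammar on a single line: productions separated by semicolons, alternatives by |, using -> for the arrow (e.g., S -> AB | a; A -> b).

Nullable set: {G, Y}.
S -> eG: G nullable, giving e | eG.
G -> Y: Y nullable, giving Y.
Drop Y -> ε.
Y -> bGb: G nullable, giving bGb | bb.
Unchanged (no nullable symbols): S -> bb; G -> be; G -> db; Y -> Sbb; Y -> eb.

S -> e | bb | eG; G -> Y | be | db; Y -> bb | eb | Sbb | bGb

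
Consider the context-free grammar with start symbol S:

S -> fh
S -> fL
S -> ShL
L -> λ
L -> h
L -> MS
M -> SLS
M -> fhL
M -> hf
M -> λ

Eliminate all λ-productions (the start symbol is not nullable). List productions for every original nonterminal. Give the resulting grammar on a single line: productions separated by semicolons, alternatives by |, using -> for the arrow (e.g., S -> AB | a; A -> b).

S -> f | Sh | fL | fh | ShL; L -> S | h | MS; M -> SS | fh | hf | SLS | fhL

Nullable set: {L, M}.
S -> ShL: L nullable, giving Sh | ShL.
S -> fL: L nullable, giving f | fL.
Drop L -> λ.
L -> MS: M nullable, giving MS | S.
Drop M -> λ.
M -> SLS: L nullable, giving SLS | SS.
M -> fhL: L nullable, giving fh | fhL.
Unchanged (no nullable symbols): S -> fh; L -> h; M -> hf.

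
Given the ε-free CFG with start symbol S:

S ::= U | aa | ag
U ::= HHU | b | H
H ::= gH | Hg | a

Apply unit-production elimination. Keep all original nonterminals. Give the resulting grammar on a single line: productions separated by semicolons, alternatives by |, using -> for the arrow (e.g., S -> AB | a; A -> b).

Unit productions: S->U, U->H.
Unit pairs (A ⇒* B via units): (S,H), (S,U), (U,H).
S: inherits non-unit rules of {H, S, U} → HHU | Hg | a | aa | ag | b | gH.
H: inherits non-unit rules of {H} → Hg | a | gH.
U: inherits non-unit rules of {H, U} → HHU | Hg | a | b | gH.

S -> a | b | Hg | aa | ag | gH | HHU; H -> a | Hg | gH; U -> a | b | Hg | gH | HHU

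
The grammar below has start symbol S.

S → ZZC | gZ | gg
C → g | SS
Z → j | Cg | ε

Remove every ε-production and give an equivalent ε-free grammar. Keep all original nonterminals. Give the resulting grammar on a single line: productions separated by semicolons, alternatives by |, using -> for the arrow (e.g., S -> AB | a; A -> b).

S -> C | g | ZC | gZ | gg | ZZC; C -> g | SS; Z -> j | Cg

Nullable set: {Z}.
S -> ZZC: Z, Z nullable, giving C | ZC | ZZC.
S -> gZ: Z nullable, giving g | gZ.
Drop Z -> ε.
Unchanged (no nullable symbols): S -> gg; C -> SS; C -> g; Z -> Cg; Z -> j.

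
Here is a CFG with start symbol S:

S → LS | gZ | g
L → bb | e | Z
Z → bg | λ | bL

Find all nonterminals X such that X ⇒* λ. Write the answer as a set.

Directly nullable (have an ε-rule): {Z}.
L is nullable via L -> Z (every symbol on the right is already known nullable).
Not nullable: S — each has a terminal in every rule's right-hand side or depends on a non-nullable symbol.

{L, Z}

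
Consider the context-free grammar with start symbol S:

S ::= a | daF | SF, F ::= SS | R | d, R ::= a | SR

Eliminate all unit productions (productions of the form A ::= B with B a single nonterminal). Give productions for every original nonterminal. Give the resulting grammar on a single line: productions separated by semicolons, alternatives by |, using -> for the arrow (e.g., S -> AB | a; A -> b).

S -> a | SF | daF; F -> a | d | SR | SS; R -> a | SR

Unit productions: F->R.
Unit pairs (A ⇒* B via units): (F,R).
S: inherits non-unit rules of {S} → SF | a | daF.
F: inherits non-unit rules of {F, R} → SR | SS | a | d.
R: inherits non-unit rules of {R} → SR | a.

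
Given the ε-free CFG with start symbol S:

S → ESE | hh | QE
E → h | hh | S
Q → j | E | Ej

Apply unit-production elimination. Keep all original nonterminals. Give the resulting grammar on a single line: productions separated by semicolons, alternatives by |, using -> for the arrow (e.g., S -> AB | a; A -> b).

Unit productions: E->S, Q->E.
Unit pairs (A ⇒* B via units): (E,S), (Q,E), (Q,S).
S: inherits non-unit rules of {S} → ESE | QE | hh.
E: inherits non-unit rules of {E, S} → ESE | QE | h | hh.
Q: inherits non-unit rules of {E, Q, S} → ESE | Ej | QE | h | hh | j.

S -> QE | hh | ESE; E -> h | QE | hh | ESE; Q -> h | j | Ej | QE | hh | ESE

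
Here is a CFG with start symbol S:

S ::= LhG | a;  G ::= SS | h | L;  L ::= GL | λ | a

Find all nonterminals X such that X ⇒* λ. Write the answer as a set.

{G, L}

Directly nullable (have an ε-rule): {L}.
G is nullable via G -> L (every symbol on the right is already known nullable).
Not nullable: S — each has a terminal in every rule's right-hand side or depends on a non-nullable symbol.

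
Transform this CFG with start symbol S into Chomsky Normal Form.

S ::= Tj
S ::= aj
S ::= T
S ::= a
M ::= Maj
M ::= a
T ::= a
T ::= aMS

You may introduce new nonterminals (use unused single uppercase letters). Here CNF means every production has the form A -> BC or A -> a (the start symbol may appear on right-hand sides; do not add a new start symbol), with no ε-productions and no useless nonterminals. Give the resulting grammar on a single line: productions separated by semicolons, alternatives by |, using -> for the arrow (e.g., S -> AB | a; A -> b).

No ε-productions.
After unit-elimination: S -> a | Tj | aj | aMS; M -> a | Maj; T -> a | aMS.
TERM: introduce A -> a, B -> j and substitute in every rule of length ≥2.
BIN: M -> MAB becomes M -> MC, C -> AB; S -> AMS becomes S -> AD, D -> MS; T -> AMS becomes T -> AE, E -> MS.

S -> a | AB | AD | TB; A -> a; B -> j; C -> AB; D -> MS; E -> MS; M -> a | MC; T -> a | AE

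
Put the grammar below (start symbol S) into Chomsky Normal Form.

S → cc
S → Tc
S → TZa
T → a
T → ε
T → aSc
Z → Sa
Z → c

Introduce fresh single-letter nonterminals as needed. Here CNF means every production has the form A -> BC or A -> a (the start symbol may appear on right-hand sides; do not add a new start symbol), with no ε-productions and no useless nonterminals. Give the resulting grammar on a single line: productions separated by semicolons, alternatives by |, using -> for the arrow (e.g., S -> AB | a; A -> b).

S -> c | BB | TB | TC | ZA; A -> a; B -> c; C -> ZA; D -> SB; T -> a | AD; Z -> c | SA

Nullable: {T}; after ε-elimination: S -> c | Tc | Za | cc | TZa; T -> a | aSc; Z -> c | Sa.
No unit productions to eliminate.
TERM: introduce A -> a, B -> c and substitute in every rule of length ≥2.
BIN: S -> TZA becomes S -> TC, C -> ZA; T -> ASB becomes T -> AD, D -> SB.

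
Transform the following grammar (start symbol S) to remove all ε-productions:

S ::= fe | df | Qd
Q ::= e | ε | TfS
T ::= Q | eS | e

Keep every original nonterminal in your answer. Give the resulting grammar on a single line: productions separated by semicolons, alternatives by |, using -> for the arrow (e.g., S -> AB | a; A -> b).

S -> d | Qd | df | fe; Q -> e | fS | TfS; T -> Q | e | eS

Nullable set: {Q, T}.
S -> Qd: Q nullable, giving Qd | d.
Drop Q -> ε.
Q -> TfS: T nullable, giving TfS | fS.
T -> Q: Q nullable, giving Q.
Unchanged (no nullable symbols): S -> df; S -> fe; Q -> e; T -> e; T -> eS.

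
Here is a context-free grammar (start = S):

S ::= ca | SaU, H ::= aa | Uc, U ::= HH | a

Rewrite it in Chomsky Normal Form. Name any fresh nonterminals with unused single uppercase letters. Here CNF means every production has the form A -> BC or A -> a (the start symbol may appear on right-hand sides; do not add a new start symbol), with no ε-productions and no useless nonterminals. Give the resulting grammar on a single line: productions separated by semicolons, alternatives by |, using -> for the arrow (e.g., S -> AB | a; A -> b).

S -> AB | SC; A -> c; B -> a; C -> BU; H -> BB | UA; U -> a | HH

No ε-productions.
No unit productions to eliminate.
TERM: introduce B -> a, A -> c and substitute in every rule of length ≥2.
BIN: S -> SBU becomes S -> SC, C -> BU.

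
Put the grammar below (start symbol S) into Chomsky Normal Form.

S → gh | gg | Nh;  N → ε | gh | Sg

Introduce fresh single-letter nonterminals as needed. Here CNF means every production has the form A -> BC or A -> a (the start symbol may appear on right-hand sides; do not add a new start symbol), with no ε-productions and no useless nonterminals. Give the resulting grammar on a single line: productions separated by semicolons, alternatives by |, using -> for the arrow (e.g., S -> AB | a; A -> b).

Nullable: {N}; after ε-elimination: S -> h | Nh | gg | gh; N -> Sg | gh.
No unit productions to eliminate.
TERM: introduce A -> g, B -> h and substitute in every rule of length ≥2.

S -> h | AA | AB | NB; A -> g; B -> h; N -> AB | SA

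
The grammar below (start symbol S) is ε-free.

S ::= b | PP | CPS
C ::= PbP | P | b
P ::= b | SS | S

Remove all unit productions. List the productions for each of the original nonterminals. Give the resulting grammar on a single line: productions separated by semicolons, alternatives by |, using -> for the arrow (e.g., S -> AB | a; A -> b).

Unit productions: C->P, P->S.
Unit pairs (A ⇒* B via units): (C,P), (C,S), (P,S).
S: inherits non-unit rules of {S} → CPS | PP | b.
C: inherits non-unit rules of {C, P, S} → CPS | PP | PbP | SS | b.
P: inherits non-unit rules of {P, S} → CPS | PP | SS | b.

S -> b | PP | CPS; C -> b | PP | SS | CPS | PbP; P -> b | PP | SS | CPS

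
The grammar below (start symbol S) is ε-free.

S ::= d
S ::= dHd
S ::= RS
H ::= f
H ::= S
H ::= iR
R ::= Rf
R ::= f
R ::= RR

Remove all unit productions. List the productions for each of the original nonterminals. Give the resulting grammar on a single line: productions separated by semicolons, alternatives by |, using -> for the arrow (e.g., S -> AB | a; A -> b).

Unit productions: H->S.
Unit pairs (A ⇒* B via units): (H,S).
S: inherits non-unit rules of {S} → RS | d | dHd.
H: inherits non-unit rules of {H, S} → RS | d | dHd | f | iR.
R: inherits non-unit rules of {R} → RR | Rf | f.

S -> d | RS | dHd; H -> d | f | RS | iR | dHd; R -> f | RR | Rf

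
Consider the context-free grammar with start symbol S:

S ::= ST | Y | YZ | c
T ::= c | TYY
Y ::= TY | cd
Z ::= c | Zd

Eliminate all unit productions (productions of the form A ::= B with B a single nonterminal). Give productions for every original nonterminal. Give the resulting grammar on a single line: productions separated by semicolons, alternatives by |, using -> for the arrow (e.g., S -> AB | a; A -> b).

S -> c | ST | TY | YZ | cd; T -> c | TYY; Y -> TY | cd; Z -> c | Zd

Unit productions: S->Y.
Unit pairs (A ⇒* B via units): (S,Y).
S: inherits non-unit rules of {S, Y} → ST | TY | YZ | c | cd.
T: inherits non-unit rules of {T} → TYY | c.
Y: inherits non-unit rules of {Y} → TY | cd.
Z: inherits non-unit rules of {Z} → Zd | c.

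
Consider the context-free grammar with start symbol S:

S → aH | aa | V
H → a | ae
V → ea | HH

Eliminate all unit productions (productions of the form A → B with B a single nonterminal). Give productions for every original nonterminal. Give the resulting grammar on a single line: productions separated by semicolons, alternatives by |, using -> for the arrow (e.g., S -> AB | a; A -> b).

Unit productions: S->V.
Unit pairs (A ⇒* B via units): (S,V).
S: inherits non-unit rules of {S, V} → HH | aH | aa | ea.
H: inherits non-unit rules of {H} → a | ae.
V: inherits non-unit rules of {V} → HH | ea.

S -> HH | aH | aa | ea; H -> a | ae; V -> HH | ea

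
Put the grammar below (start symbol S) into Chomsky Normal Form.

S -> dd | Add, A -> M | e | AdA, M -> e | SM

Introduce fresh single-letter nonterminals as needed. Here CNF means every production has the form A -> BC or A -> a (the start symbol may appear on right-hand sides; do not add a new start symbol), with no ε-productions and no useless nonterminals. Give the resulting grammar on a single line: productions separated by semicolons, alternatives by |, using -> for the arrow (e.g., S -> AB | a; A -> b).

S -> AD | BB; A -> e | AC | SM; B -> d; C -> BA; D -> BB; M -> e | SM

No ε-productions.
After unit-elimination: S -> dd | Add; A -> e | SM | AdA; M -> e | SM.
TERM: introduce B -> d and substitute in every rule of length ≥2.
BIN: A -> ABA becomes A -> AC, C -> BA; S -> ABB becomes S -> AD, D -> BB.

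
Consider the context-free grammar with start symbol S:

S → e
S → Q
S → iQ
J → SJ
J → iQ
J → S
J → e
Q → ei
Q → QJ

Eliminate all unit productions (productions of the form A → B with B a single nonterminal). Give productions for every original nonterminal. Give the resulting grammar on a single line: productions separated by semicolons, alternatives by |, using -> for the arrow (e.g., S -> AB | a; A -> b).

Unit productions: J->S, S->Q.
Unit pairs (A ⇒* B via units): (J,Q), (J,S), (S,Q).
S: inherits non-unit rules of {Q, S} → QJ | e | ei | iQ.
J: inherits non-unit rules of {J, Q, S} → QJ | SJ | e | ei | iQ.
Q: inherits non-unit rules of {Q} → QJ | ei.

S -> e | QJ | ei | iQ; J -> e | QJ | SJ | ei | iQ; Q -> QJ | ei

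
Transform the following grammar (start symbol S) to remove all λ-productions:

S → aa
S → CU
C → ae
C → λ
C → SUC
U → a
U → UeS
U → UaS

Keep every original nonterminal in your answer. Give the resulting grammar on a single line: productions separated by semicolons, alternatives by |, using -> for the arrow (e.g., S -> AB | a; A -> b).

Nullable set: {C}.
S -> CU: C nullable, giving CU | U.
Drop C -> λ.
C -> SUC: C nullable, giving SU | SUC.
Unchanged (no nullable symbols): S -> aa; C -> ae; U -> UaS; U -> UeS; U -> a.

S -> U | CU | aa; C -> SU | ae | SUC; U -> a | UaS | UeS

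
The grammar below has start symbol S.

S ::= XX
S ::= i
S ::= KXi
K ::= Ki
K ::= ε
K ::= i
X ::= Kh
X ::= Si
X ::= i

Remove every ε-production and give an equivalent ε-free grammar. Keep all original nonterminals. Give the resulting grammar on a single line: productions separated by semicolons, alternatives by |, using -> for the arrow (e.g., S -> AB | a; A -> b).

Nullable set: {K}.
S -> KXi: K nullable, giving KXi | Xi.
Drop K -> ε.
K -> Ki: K nullable, giving Ki | i.
X -> Kh: K nullable, giving Kh | h.
Unchanged (no nullable symbols): S -> XX; S -> i; K -> i; X -> Si; X -> i.

S -> i | XX | Xi | KXi; K -> i | Ki; X -> h | i | Kh | Si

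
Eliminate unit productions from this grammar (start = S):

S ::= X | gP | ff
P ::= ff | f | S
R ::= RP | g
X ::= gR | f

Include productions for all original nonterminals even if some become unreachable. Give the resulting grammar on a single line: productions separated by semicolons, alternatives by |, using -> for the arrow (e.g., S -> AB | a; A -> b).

Unit productions: P->S, S->X.
Unit pairs (A ⇒* B via units): (P,S), (P,X), (S,X).
S: inherits non-unit rules of {S, X} → f | ff | gP | gR.
P: inherits non-unit rules of {P, S, X} → f | ff | gP | gR.
R: inherits non-unit rules of {R} → RP | g.
X: inherits non-unit rules of {X} → f | gR.

S -> f | ff | gP | gR; P -> f | ff | gP | gR; R -> g | RP; X -> f | gR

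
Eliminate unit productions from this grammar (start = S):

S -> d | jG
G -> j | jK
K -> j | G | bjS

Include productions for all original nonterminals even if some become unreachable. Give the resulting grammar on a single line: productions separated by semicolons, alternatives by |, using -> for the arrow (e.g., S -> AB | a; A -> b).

Unit productions: K->G.
Unit pairs (A ⇒* B via units): (K,G).
S: inherits non-unit rules of {S} → d | jG.
G: inherits non-unit rules of {G} → j | jK.
K: inherits non-unit rules of {G, K} → bjS | j | jK.

S -> d | jG; G -> j | jK; K -> j | jK | bjS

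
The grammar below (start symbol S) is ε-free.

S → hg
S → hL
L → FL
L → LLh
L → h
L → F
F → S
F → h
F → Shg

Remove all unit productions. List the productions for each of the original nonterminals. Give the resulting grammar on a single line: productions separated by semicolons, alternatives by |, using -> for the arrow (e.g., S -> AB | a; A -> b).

S -> hL | hg; F -> h | hL | hg | Shg; L -> h | FL | hL | hg | LLh | Shg

Unit productions: F->S, L->F.
Unit pairs (A ⇒* B via units): (F,S), (L,F), (L,S).
S: inherits non-unit rules of {S} → hL | hg.
F: inherits non-unit rules of {F, S} → Shg | h | hL | hg.
L: inherits non-unit rules of {F, L, S} → FL | LLh | Shg | h | hL | hg.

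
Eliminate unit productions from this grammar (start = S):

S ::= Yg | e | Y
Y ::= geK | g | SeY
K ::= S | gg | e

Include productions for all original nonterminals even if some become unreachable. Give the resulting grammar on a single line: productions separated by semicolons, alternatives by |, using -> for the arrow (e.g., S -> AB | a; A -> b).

S -> e | g | Yg | SeY | geK; K -> e | g | Yg | gg | SeY | geK; Y -> g | SeY | geK

Unit productions: K->S, S->Y.
Unit pairs (A ⇒* B via units): (K,S), (K,Y), (S,Y).
S: inherits non-unit rules of {S, Y} → SeY | Yg | e | g | geK.
K: inherits non-unit rules of {K, S, Y} → SeY | Yg | e | g | geK | gg.
Y: inherits non-unit rules of {Y} → SeY | g | geK.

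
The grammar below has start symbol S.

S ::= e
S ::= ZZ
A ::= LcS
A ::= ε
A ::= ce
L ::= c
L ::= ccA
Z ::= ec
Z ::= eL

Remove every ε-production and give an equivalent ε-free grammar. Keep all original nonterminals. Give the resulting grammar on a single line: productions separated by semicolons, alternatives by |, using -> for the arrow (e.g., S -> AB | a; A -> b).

Nullable set: {A}.
Drop A -> ε.
L -> ccA: A nullable, giving cc | ccA.
Unchanged (no nullable symbols): S -> ZZ; S -> e; A -> LcS; A -> ce; L -> c; Z -> eL; Z -> ec.

S -> e | ZZ; A -> ce | LcS; L -> c | cc | ccA; Z -> eL | ec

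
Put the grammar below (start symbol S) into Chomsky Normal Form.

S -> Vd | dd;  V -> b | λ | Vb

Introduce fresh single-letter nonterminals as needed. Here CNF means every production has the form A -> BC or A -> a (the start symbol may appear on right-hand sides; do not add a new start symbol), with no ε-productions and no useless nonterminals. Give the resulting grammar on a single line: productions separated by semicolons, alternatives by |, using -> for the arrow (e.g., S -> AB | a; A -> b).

S -> d | AA | VA; A -> d; B -> b; V -> b | VB

Nullable: {V}; after ε-elimination: S -> d | Vd | dd; V -> b | Vb.
No unit productions to eliminate.
TERM: introduce B -> b, A -> d and substitute in every rule of length ≥2.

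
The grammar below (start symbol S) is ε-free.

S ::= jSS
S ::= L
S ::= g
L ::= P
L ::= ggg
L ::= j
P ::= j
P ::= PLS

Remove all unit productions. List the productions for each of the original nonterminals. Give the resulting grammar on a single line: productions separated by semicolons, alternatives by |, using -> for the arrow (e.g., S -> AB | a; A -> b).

S -> g | j | PLS | ggg | jSS; L -> j | PLS | ggg; P -> j | PLS

Unit productions: L->P, S->L.
Unit pairs (A ⇒* B via units): (L,P), (S,L), (S,P).
S: inherits non-unit rules of {L, P, S} → PLS | g | ggg | j | jSS.
L: inherits non-unit rules of {L, P} → PLS | ggg | j.
P: inherits non-unit rules of {P} → PLS | j.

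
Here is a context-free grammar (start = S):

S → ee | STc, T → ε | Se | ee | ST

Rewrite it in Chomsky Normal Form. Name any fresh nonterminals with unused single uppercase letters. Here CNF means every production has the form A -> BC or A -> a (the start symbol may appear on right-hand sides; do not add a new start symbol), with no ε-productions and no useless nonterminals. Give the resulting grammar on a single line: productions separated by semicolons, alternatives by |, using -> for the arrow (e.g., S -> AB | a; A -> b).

S -> BB | SA | SC; A -> c; B -> e; C -> TA; D -> TA; T -> BB | SA | SB | SD | ST

Nullable: {T}; after ε-elimination: S -> Sc | ee | STc; T -> S | ST | Se | ee.
After unit-elimination: S -> Sc | ee | STc; T -> ST | Sc | Se | ee | STc.
TERM: introduce A -> c, B -> e and substitute in every rule of length ≥2.
BIN: S -> STA becomes S -> SC, C -> TA; T -> STA becomes T -> SD, D -> TA.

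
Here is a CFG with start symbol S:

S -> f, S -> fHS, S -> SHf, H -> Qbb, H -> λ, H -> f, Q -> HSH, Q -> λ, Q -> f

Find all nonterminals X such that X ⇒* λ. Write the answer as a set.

Directly nullable (have an ε-rule): {H, Q}.
Not nullable: S — each has a terminal in every rule's right-hand side or depends on a non-nullable symbol.

{H, Q}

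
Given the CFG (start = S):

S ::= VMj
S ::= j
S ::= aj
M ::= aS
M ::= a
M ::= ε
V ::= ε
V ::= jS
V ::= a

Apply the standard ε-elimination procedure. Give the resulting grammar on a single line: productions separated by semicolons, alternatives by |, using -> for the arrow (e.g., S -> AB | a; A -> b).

Nullable set: {M, V}.
S -> VMj: V, M nullable, giving Mj | VMj | Vj | j.
Drop M -> ε.
Drop V -> ε.
Unchanged (no nullable symbols): S -> aj; S -> j; M -> a; M -> aS; V -> a; V -> jS.

S -> j | Mj | Vj | aj | VMj; M -> a | aS; V -> a | jS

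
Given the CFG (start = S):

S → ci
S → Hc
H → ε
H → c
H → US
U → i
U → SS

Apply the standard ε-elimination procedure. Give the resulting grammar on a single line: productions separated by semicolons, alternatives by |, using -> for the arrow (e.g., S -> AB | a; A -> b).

Nullable set: {H}.
S -> Hc: H nullable, giving Hc | c.
Drop H -> ε.
Unchanged (no nullable symbols): S -> ci; H -> US; H -> c; U -> SS; U -> i.

S -> c | Hc | ci; H -> c | US; U -> i | SS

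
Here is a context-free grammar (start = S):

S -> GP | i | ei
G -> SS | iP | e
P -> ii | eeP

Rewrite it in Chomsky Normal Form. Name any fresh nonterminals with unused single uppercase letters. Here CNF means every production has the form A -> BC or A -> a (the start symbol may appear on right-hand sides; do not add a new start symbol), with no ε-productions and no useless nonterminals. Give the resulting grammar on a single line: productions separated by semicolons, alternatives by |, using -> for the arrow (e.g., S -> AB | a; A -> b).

No ε-productions.
No unit productions to eliminate.
TERM: introduce B -> e, A -> i and substitute in every rule of length ≥2.
BIN: P -> BBP becomes P -> BC, C -> BP.

S -> i | BA | GP; A -> i; B -> e; C -> BP; G -> e | AP | SS; P -> AA | BC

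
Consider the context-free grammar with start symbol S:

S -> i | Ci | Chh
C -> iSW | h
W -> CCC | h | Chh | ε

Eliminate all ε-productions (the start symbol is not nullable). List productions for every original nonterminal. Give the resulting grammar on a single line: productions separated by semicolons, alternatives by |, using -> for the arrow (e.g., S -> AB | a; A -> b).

S -> i | Ci | Chh; C -> h | iS | iSW; W -> h | CCC | Chh

Nullable set: {W}.
C -> iSW: W nullable, giving iS | iSW.
Drop W -> ε.
Unchanged (no nullable symbols): S -> Chh; S -> Ci; S -> i; C -> h; W -> CCC; W -> Chh; W -> h.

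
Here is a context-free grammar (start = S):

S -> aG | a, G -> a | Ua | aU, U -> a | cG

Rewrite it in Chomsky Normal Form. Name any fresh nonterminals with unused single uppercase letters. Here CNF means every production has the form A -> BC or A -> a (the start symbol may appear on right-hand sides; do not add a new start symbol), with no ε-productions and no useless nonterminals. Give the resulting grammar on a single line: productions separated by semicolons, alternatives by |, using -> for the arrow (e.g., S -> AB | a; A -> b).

S -> a | AG; A -> a; B -> c; G -> a | AU | UA; U -> a | BG

No ε-productions.
No unit productions to eliminate.
TERM: introduce A -> a, B -> c and substitute in every rule of length ≥2.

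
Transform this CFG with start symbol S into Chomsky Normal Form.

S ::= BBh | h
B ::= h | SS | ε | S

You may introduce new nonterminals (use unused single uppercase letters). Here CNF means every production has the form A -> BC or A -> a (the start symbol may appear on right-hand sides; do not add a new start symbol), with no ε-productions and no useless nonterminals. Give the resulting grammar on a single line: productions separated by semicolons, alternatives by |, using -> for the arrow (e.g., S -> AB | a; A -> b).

S -> h | BA | BD; A -> h; B -> h | BA | BC | SS; C -> BA; D -> BA

Nullable: {B}; after ε-elimination: S -> h | Bh | BBh; B -> S | h | SS.
After unit-elimination: S -> h | Bh | BBh; B -> h | Bh | SS | BBh.
TERM: introduce A -> h and substitute in every rule of length ≥2.
BIN: B -> BBA becomes B -> BC, C -> BA; S -> BBA becomes S -> BD, D -> BA.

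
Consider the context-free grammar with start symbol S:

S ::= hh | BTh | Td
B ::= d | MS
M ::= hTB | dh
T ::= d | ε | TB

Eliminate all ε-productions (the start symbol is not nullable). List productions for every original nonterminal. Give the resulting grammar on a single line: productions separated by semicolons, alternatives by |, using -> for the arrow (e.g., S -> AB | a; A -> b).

Nullable set: {T}.
S -> BTh: T nullable, giving BTh | Bh.
S -> Td: T nullable, giving Td | d.
M -> hTB: T nullable, giving hB | hTB.
Drop T -> ε.
T -> TB: T nullable, giving B | TB.
Unchanged (no nullable symbols): S -> hh; B -> MS; B -> d; M -> dh; T -> d.

S -> d | Bh | Td | hh | BTh; B -> d | MS; M -> dh | hB | hTB; T -> B | d | TB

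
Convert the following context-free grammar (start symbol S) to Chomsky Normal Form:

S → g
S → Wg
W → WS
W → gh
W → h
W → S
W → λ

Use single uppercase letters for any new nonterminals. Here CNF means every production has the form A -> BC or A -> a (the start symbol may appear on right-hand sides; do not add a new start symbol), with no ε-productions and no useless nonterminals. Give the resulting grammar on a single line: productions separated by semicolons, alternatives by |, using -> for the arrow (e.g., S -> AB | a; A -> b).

Nullable: {W}; after ε-elimination: S -> g | Wg; W -> S | h | WS | gh.
After unit-elimination: S -> g | Wg; W -> g | h | WS | Wg | gh.
TERM: introduce A -> g, B -> h and substitute in every rule of length ≥2.

S -> g | WA; A -> g; B -> h; W -> g | h | AB | WA | WS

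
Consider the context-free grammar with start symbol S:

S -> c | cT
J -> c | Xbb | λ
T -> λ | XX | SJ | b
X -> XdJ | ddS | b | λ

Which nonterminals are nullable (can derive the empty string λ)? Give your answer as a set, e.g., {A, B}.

Directly nullable (have an ε-rule): {J, T, X}.
Not nullable: S — each has a terminal in every rule's right-hand side or depends on a non-nullable symbol.

{J, T, X}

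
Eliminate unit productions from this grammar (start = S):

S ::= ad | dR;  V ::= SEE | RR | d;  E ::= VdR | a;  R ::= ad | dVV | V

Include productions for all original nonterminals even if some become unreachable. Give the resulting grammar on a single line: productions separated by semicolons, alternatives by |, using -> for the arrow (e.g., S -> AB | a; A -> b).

Unit productions: R->V.
Unit pairs (A ⇒* B via units): (R,V).
S: inherits non-unit rules of {S} → ad | dR.
E: inherits non-unit rules of {E} → VdR | a.
R: inherits non-unit rules of {R, V} → RR | SEE | ad | d | dVV.
V: inherits non-unit rules of {V} → RR | SEE | d.

S -> ad | dR; E -> a | VdR; R -> d | RR | ad | SEE | dVV; V -> d | RR | SEE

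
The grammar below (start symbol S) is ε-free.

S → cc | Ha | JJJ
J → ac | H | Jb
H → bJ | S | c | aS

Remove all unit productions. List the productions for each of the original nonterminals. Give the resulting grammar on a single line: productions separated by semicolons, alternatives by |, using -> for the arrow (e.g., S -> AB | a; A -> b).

Unit productions: H->S, J->H.
Unit pairs (A ⇒* B via units): (H,S), (J,H), (J,S).
S: inherits non-unit rules of {S} → Ha | JJJ | cc.
H: inherits non-unit rules of {H, S} → Ha | JJJ | aS | bJ | c | cc.
J: inherits non-unit rules of {H, J, S} → Ha | JJJ | Jb | aS | ac | bJ | c | cc.

S -> Ha | cc | JJJ; H -> c | Ha | aS | bJ | cc | JJJ; J -> c | Ha | Jb | aS | ac | bJ | cc | JJJ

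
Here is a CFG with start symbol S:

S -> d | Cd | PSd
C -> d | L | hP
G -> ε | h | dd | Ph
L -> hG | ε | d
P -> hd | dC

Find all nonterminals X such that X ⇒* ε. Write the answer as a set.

{C, G, L}

Directly nullable (have an ε-rule): {G, L}.
C is nullable via C -> L (every symbol on the right is already known nullable).
Not nullable: P, S — each has a terminal in every rule's right-hand side or depends on a non-nullable symbol.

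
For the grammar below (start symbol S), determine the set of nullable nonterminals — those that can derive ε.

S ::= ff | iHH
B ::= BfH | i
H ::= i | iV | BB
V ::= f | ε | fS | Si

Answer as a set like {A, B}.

{V}

Directly nullable (have an ε-rule): {V}.
Not nullable: B, H, S — each has a terminal in every rule's right-hand side or depends on a non-nullable symbol.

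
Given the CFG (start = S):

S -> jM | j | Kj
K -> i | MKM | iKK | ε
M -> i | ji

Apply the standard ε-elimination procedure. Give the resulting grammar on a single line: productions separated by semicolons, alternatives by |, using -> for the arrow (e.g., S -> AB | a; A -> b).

S -> j | Kj | jM; K -> i | MM | iK | MKM | iKK; M -> i | ji

Nullable set: {K}.
S -> Kj: K nullable, giving Kj | j.
Drop K -> ε.
K -> MKM: K nullable, giving MKM | MM.
K -> iKK: K, K nullable, giving i | iK | iKK.
Unchanged (no nullable symbols): S -> j; S -> jM; K -> i; M -> i; M -> ji.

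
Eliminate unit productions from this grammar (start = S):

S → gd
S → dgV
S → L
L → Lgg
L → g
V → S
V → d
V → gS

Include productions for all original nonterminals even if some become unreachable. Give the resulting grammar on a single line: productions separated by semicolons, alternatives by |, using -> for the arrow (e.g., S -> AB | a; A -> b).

Unit productions: S->L, V->S.
Unit pairs (A ⇒* B via units): (S,L), (V,L), (V,S).
S: inherits non-unit rules of {L, S} → Lgg | dgV | g | gd.
L: inherits non-unit rules of {L} → Lgg | g.
V: inherits non-unit rules of {L, S, V} → Lgg | d | dgV | g | gS | gd.

S -> g | gd | Lgg | dgV; L -> g | Lgg; V -> d | g | gS | gd | Lgg | dgV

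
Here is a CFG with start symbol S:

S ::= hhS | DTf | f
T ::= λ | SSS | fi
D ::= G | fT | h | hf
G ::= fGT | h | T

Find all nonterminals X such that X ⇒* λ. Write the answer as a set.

Directly nullable (have an ε-rule): {T}.
G is nullable via G -> T (every symbol on the right is already known nullable).
D is nullable via D -> G (every symbol on the right is already known nullable).
Not nullable: S — each has a terminal in every rule's right-hand side or depends on a non-nullable symbol.

{D, G, T}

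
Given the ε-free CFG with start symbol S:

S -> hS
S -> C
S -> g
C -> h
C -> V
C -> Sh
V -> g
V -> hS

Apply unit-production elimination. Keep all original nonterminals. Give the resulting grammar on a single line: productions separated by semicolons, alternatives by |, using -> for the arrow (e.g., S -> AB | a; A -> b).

S -> g | h | Sh | hS; C -> g | h | Sh | hS; V -> g | hS

Unit productions: C->V, S->C.
Unit pairs (A ⇒* B via units): (C,V), (S,C), (S,V).
S: inherits non-unit rules of {C, S, V} → Sh | g | h | hS.
C: inherits non-unit rules of {C, V} → Sh | g | h | hS.
V: inherits non-unit rules of {V} → g | hS.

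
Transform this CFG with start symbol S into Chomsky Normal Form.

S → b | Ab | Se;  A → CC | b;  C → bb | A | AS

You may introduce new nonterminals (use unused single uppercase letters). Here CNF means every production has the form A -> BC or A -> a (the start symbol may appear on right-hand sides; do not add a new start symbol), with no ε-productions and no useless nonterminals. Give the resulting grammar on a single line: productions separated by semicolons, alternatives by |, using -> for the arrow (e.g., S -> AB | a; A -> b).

S -> b | AB | SD; A -> b | CC; B -> b; C -> b | AS | BB | CC; D -> e

No ε-productions.
After unit-elimination: S -> b | Ab | Se; A -> b | CC; C -> b | AS | CC | bb.
TERM: introduce B -> b, D -> e and substitute in every rule of length ≥2.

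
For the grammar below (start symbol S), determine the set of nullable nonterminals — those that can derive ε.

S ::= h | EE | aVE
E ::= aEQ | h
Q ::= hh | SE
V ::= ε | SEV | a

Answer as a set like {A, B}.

{V}

Directly nullable (have an ε-rule): {V}.
Not nullable: E, Q, S — each has a terminal in every rule's right-hand side or depends on a non-nullable symbol.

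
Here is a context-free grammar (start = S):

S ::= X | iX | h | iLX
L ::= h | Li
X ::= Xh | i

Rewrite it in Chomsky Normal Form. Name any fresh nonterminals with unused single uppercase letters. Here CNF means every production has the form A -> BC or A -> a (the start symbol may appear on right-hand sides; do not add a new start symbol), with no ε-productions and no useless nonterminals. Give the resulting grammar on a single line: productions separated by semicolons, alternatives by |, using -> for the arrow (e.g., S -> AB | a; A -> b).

S -> h | i | AC | AX | XB; A -> i; B -> h; C -> LX; L -> h | LA; X -> i | XB

No ε-productions.
After unit-elimination: S -> h | i | Xh | iX | iLX; L -> h | Li; X -> i | Xh.
TERM: introduce B -> h, A -> i and substitute in every rule of length ≥2.
BIN: S -> ALX becomes S -> AC, C -> LX.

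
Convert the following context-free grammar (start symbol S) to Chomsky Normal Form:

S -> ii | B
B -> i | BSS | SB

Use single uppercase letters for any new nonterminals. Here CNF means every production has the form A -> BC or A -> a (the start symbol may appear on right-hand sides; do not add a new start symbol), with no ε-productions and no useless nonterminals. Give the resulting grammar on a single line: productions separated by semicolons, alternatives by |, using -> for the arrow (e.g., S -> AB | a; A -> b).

No ε-productions.
After unit-elimination: S -> i | SB | ii | BSS; B -> i | SB | BSS.
TERM: introduce A -> i and substitute in every rule of length ≥2.
BIN: B -> BSS becomes B -> BC, C -> SS; S -> BSS becomes S -> BD, D -> SS.

S -> i | AA | BD | SB; A -> i; B -> i | BC | SB; C -> SS; D -> SS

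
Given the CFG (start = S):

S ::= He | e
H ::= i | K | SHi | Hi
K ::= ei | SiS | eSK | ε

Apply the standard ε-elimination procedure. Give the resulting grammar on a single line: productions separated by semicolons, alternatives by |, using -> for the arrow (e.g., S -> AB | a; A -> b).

S -> e | He; H -> K | i | Hi | Si | SHi; K -> eS | ei | SiS | eSK

Nullable set: {H, K}.
S -> He: H nullable, giving He | e.
H -> Hi: H nullable, giving Hi | i.
H -> K: K nullable, giving K.
H -> SHi: H nullable, giving SHi | Si.
Drop K -> ε.
K -> eSK: K nullable, giving eS | eSK.
Unchanged (no nullable symbols): S -> e; H -> i; K -> SiS; K -> ei.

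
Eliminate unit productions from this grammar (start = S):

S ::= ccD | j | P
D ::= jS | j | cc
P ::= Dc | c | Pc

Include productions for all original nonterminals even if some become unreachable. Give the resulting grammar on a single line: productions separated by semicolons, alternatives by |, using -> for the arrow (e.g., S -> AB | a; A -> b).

Unit productions: S->P.
Unit pairs (A ⇒* B via units): (S,P).
S: inherits non-unit rules of {P, S} → Dc | Pc | c | ccD | j.
D: inherits non-unit rules of {D} → cc | j | jS.
P: inherits non-unit rules of {P} → Dc | Pc | c.

S -> c | j | Dc | Pc | ccD; D -> j | cc | jS; P -> c | Dc | Pc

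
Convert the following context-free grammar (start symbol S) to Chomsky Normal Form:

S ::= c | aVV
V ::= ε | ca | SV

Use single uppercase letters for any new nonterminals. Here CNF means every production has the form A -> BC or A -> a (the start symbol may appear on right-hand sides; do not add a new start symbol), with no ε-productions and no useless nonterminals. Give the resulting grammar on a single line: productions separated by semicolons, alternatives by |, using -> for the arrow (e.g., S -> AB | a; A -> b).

Nullable: {V}; after ε-elimination: S -> a | c | aV | aVV; V -> S | SV | ca.
After unit-elimination: S -> a | c | aV | aVV; V -> a | c | SV | aV | ca | aVV.
TERM: introduce A -> a, B -> c and substitute in every rule of length ≥2.
BIN: S -> AVV becomes S -> AC, C -> VV; V -> AVV becomes V -> AD, D -> VV.

S -> a | c | AC | AV; A -> a; B -> c; C -> VV; D -> VV; V -> a | c | AD | AV | BA | SV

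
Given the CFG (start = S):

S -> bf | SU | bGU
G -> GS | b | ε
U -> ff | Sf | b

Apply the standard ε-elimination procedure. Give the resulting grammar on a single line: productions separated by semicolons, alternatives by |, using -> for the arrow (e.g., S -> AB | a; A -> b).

S -> SU | bU | bf | bGU; G -> S | b | GS; U -> b | Sf | ff

Nullable set: {G}.
S -> bGU: G nullable, giving bGU | bU.
Drop G -> ε.
G -> GS: G nullable, giving GS | S.
Unchanged (no nullable symbols): S -> SU; S -> bf; G -> b; U -> Sf; U -> b; U -> ff.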